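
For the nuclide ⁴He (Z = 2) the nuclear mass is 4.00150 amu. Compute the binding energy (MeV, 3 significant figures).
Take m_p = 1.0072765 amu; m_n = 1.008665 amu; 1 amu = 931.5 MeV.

Z = 2, so N = A − Z = 4 − 2 = 2.
Σm = 2·m_p + 2·m_n = 2.0145530 + 2.017330 = 4.0318830 amu
Δm = 4.0318830 − 4.00150 = 0.0303830 amu
Binding energy = Δm·c² = 0.0303830 × 931.5 MeV/amu = 28.3018 MeV

28.3 MeV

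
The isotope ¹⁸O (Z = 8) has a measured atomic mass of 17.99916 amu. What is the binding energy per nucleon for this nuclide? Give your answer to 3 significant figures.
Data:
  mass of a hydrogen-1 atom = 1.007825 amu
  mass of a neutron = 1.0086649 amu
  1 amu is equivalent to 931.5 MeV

The nucleus contains 8 protons and 18 − 8 = 10 neutrons.
Σm = 8·m(¹H) + 10·m_n = 8.062600 + 10.0866490 = 18.1492490 amu
Δm = 18.1492490 − 17.99916 = 0.1500890 amu
Converting to energy: 0.1500890 amu × 931.5 MeV/amu = 139.808 MeV
BE/A = 139.808 MeV / 18 = 7.767 MeV/nucleon

7.77 MeV/nucleon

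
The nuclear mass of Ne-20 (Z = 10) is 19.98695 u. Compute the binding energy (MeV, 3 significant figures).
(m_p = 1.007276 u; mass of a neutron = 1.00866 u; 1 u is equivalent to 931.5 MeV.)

The nucleus contains 10 protons and 20 − 10 = 10 neutrons.
Mass of separated nucleons = 10(1.007276) + 10(1.00866) = 10.072760 + 10.08660 = 20.159360 u
Δm = 20.159360 − 19.98695 = 0.172410 u
Binding energy = Δm·c² = 0.172410 × 931.5 MeV/u = 160.600 MeV

161 MeV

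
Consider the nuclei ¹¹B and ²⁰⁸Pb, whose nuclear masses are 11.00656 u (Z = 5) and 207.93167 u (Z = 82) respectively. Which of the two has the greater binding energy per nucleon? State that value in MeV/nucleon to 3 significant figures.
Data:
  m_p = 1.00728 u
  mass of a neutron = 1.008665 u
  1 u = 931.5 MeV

²⁰⁸Pb; 7.87 MeV/nucleon

¹¹B: Σm = 5(1.00728) + 6(1.008665) = 11.088390 u; Δm = 0.081830 u; E_B = 76.225 MeV; E_B/A = 6.930 MeV
²⁰⁸Pb: Σm = 82(1.00728) + 126(1.008665) = 209.688750 u; Δm = 1.757080 u; E_B = 1636.7 MeV; E_B/A = 7.869 MeV
²⁰⁸Pb has the higher binding energy per nucleon, so it is the more tightly bound nucleus.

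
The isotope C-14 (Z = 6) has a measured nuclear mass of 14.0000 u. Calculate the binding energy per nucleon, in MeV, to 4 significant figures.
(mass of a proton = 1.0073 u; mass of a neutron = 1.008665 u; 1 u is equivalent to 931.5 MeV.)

7.527 MeV/nucleon

With 6 protons and 8 neutrons (A = 14):
Total constituent mass: 6 × 1.0073 + 8 × 1.008665 = 14.113120 u
The mass defect is 14.113120 − 14.0000 = 0.113120 u.
Converting to energy: 0.113120 u × 931.5 MeV/u = 105.371 MeV
BE/A = 105.371 MeV / 14 = 7.527 MeV/nucleon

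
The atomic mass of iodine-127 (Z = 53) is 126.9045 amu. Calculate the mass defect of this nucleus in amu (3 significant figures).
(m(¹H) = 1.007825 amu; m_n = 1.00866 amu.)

1.15 amu

With 53 protons and 74 neutrons (A = 127):
Mass of separated nucleons = 53(1.007825) + 74(1.00866) = 53.414725 + 74.64084 = 128.055565 amu
Δm = 128.055565 − 126.9045 = 1.151065 amu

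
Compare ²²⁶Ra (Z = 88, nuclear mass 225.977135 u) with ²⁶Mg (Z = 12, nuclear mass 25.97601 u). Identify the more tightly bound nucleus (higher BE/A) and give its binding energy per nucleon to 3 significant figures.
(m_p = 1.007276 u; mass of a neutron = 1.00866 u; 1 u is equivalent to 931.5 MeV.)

²²⁶Ra: Σm = 88(1.007276) + 138(1.00866) = 227.835368 u; Δm = 1.858233 u; E_B = 1730.9 MeV; E_B/A = 7.659 MeV
²⁶Mg: Σm = 12(1.007276) + 14(1.00866) = 26.208552 u; Δm = 0.232542 u; E_B = 216.61 MeV; E_B/A = 8.331 MeV
²⁶Mg has the higher binding energy per nucleon, so it is the more tightly bound nucleus.

²⁶Mg; 8.33 MeV/nucleon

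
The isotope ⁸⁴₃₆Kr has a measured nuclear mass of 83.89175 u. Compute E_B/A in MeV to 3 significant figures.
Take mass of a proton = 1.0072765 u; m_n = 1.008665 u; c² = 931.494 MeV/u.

With 36 protons and 48 neutrons (A = 84):
Mass of separated nucleons = 36(1.0072765) + 48(1.008665) = 36.2619540 + 48.415920 = 84.6778740 u
The mass defect is 84.6778740 − 83.89175 = 0.7861240 u.
Converting to energy: 0.7861240 u × 931.494 MeV/u = 732.2698 MeV
Dividing by A = 84 gives 8.717 MeV per nucleon.

8.72 MeV/nucleon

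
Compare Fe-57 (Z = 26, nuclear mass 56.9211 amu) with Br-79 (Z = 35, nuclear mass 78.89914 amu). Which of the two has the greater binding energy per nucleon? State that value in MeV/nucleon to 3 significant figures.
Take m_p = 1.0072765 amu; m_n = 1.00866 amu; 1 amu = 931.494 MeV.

Fe-57; 8.77 MeV/nucleon

Fe-57: Σm = 26(1.0072765) + 31(1.00866) = 57.4576490 amu; Δm = 0.5365490 amu; E_B = 499.79 MeV; E_B/A = 8.768 MeV
Br-79: Σm = 35(1.0072765) + 44(1.00866) = 79.6357175 amu; Δm = 0.7365775 amu; E_B = 686.12 MeV; E_B/A = 8.685 MeV
Fe-57 has the higher binding energy per nucleon, so it is the more tightly bound nucleus.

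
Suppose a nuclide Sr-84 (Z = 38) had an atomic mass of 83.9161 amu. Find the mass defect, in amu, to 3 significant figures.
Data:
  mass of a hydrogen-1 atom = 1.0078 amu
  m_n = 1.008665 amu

0.779 amu

With 38 protons and 46 neutrons (A = 84):
Σm = 38·m(¹H) + 46·m_n = 38.2964 + 46.398590 = 84.694990 amu
Δm = 84.694990 − 83.9161 = 0.778890 amu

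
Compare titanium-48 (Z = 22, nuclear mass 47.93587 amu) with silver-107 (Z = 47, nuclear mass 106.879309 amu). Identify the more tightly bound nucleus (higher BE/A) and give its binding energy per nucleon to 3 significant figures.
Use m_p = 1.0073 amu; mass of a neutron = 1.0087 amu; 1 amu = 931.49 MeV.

titanium-48: Σm = 22(1.0073) + 26(1.0087) = 48.3868 amu; Δm = 0.45093 amu; E_B = 420.04 MeV; E_B/A = 8.751 MeV
silver-107: Σm = 47(1.0073) + 60(1.0087) = 107.8651 amu; Δm = 0.985791 amu; E_B = 918.25 MeV; E_B/A = 8.582 MeV
titanium-48 has the higher binding energy per nucleon, so it is the more tightly bound nucleus.

titanium-48; 8.75 MeV/nucleon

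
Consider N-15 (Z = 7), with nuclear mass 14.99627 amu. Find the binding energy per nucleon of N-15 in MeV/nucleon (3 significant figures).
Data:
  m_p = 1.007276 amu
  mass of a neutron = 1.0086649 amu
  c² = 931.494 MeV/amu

7.70 MeV/nucleon

Mass of separated nucleons = 7(1.007276) + 8(1.0086649) = 7.050932 + 8.0693192 = 15.1202512 amu
Mass defect Δm = 15.1202512 − 14.99627 = 0.1239812 amu
Converting to energy: 0.1239812 amu × 931.494 MeV/amu = 115.488 MeV
Per nucleon: 115.488 / 15 = 7.699 MeV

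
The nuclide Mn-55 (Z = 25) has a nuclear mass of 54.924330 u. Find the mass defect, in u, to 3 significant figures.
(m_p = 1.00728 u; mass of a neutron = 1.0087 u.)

Mass of separated nucleons = 25(1.00728) + 30(1.0087) = 25.18200 + 30.2610 = 55.44300 u
Δm = 55.44300 − 54.924330 = 0.518670 u

0.519 u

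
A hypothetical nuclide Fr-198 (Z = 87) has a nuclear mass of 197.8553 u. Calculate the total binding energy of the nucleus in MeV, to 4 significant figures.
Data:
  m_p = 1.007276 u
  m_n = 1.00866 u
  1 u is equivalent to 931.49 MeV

Mass of separated nucleons = 87(1.007276) + 111(1.00866) = 87.633012 + 111.96126 = 199.594272 u
Δm = 199.594272 − 197.8553 = 1.738972 u
Converting to energy: 1.738972 u × 931.49 MeV/u = 1619.84 MeV

1620 MeV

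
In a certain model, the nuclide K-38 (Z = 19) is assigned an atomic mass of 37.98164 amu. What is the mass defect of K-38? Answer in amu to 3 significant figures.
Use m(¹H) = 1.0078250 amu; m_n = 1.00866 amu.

Total constituent mass: 19 × 1.0078250 + 19 × 1.00866 = 38.3132150 amu
The mass defect is 38.3132150 − 37.98164 = 0.3315750 amu.

0.332 amu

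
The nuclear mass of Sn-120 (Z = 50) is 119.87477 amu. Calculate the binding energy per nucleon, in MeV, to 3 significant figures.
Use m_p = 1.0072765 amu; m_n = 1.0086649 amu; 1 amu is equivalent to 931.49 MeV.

Z = 50, so N = A − Z = 120 − 50 = 70.
Σm = 50·m_p + 70·m_n = 50.3638250 + 70.6065430 = 120.9703680 amu
Δm = 120.9703680 − 119.87477 = 1.0955980 amu
Converting to energy: 1.0955980 amu × 931.49 MeV/amu = 1020.539 MeV
Dividing by A = 120 gives 8.504 MeV per nucleon.

8.50 MeV/nucleon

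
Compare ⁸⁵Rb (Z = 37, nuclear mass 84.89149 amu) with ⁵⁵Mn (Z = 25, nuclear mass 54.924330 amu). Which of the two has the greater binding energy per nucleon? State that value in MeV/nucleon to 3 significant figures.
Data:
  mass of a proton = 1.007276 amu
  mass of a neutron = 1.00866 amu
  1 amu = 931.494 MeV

⁸⁵Rb: Σm = 37(1.007276) + 48(1.00866) = 85.684892 amu; Δm = 0.793402 amu; E_B = 739.05 MeV; E_B/A = 8.6947 MeV
⁵⁵Mn: Σm = 25(1.007276) + 30(1.00866) = 55.441700 amu; Δm = 0.517370 amu; E_B = 481.93 MeV; E_B/A = 8.762 MeV
⁵⁵Mn has the higher binding energy per nucleon, so it is the more tightly bound nucleus.

⁵⁵Mn; 8.76 MeV/nucleon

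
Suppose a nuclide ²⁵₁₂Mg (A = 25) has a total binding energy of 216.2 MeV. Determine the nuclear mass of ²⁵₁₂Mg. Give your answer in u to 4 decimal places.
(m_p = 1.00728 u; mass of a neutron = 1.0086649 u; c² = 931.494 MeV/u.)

Mass defect = 216.2 MeV / (931.494 MeV/u) = 0.232100 u
Constituent mass = 12(1.00728) + 13(1.0086649) = 25.2000037 u
Nuclear mass = 25.2000037 − 0.232100 = 24.9679037 u ≈ 24.9679 u (to 4 decimal places)

24.9679 u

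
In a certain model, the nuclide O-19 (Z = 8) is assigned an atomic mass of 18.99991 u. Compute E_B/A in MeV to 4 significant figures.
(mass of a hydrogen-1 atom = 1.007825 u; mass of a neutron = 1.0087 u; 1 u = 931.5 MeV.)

7.765 MeV/nucleon

Mass of separated nucleons = 8(1.007825) + 11(1.0087) = 8.062600 + 11.0957 = 19.158300 u
Δm = 19.158300 − 18.99991 = 0.158390 u
Binding energy = Δm·c² = 0.158390 × 931.5 MeV/u = 147.540 MeV
BE/A = 147.540 MeV / 19 = 7.765 MeV/nucleon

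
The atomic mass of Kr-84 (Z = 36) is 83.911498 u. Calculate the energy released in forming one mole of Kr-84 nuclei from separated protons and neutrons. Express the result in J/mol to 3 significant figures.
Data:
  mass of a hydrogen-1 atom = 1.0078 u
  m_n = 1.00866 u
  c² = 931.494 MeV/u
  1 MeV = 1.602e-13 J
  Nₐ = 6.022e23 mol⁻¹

Total constituent mass: 36 × 1.0078 + 48 × 1.00866 = 84.69648 u
Δm = 84.69648 − 83.911498 = 0.784982 u
E_B = 0.784982 × 931.494 = 731.206 MeV
Per nucleus in joules: 731.206 MeV × 1.602e-13 J/MeV = 1.1714e-10 J
Per mole: 1.1714e-10 J × 6.022e23 mol⁻¹ = 7.0542e+13 J/mol

7.05e+13 J/mol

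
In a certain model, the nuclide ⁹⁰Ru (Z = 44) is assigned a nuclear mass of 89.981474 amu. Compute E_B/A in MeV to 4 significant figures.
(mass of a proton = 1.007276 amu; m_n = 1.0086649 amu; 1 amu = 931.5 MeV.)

Σm = 44·m_p + 46·m_n = 44.320144 + 46.3985854 = 90.7187294 amu
Δm = 90.7187294 − 89.981474 = 0.7372554 amu
Converting to energy: 0.7372554 amu × 931.5 MeV/amu = 686.753 MeV
Dividing by A = 90 gives 7.631 MeV per nucleon.

7.631 MeV/nucleon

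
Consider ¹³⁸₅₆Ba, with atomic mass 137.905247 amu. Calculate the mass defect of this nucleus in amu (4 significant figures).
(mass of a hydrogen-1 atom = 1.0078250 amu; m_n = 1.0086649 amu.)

1.243 amu

Σm = 56·m(¹H) + 82·m_n = 56.4382000 + 82.7105218 = 139.1487218 amu
The mass defect is 139.1487218 − 137.905247 = 1.2434748 amu.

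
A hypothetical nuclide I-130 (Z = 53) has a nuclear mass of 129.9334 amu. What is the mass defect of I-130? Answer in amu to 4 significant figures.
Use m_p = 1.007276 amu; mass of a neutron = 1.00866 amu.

With 53 protons and 77 neutrons (A = 130):
Total constituent mass: 53 × 1.007276 + 77 × 1.00866 = 131.052448 amu
The mass defect is 131.052448 − 129.9334 = 1.119048 amu.

1.119 amu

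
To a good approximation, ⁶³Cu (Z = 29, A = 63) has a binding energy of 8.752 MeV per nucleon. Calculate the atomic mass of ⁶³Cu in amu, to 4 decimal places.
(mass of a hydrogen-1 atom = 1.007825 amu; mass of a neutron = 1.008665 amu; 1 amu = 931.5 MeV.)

62.9296 amu

Total binding energy = 63 × 8.752 = 551.376 MeV
Mass defect = 551.376 MeV / (931.5 MeV/amu) = 0.591923 amu
Constituent mass = 29(1.007825) + 34(1.008665) = 63.521535 amu
Atomic mass = 63.521535 − 0.591923 = 62.929612 amu ≈ 62.9296 amu (to 4 decimal places)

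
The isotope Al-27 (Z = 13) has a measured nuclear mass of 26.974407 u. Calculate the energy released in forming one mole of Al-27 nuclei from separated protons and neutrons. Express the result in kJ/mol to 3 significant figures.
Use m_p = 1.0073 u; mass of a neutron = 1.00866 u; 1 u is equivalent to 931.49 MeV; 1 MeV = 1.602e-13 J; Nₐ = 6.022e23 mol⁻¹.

The nucleus contains 13 protons and 27 − 13 = 14 neutrons.
Σm = 13·m_p + 14·m_n = 13.0949 + 14.12124 = 27.21614 u
Mass defect Δm = 27.21614 − 26.974407 = 0.241733 u
E_B = 0.241733 × 931.49 = 225.172 MeV
Per nucleus in joules: 225.172 MeV × 1.602e-13 J/MeV = 3.6073e-11 J
Per mole: 3.6073e-11 J × 6.022e23 mol⁻¹ = 2.1723e+13 J/mol

2.17e+10 kJ/mol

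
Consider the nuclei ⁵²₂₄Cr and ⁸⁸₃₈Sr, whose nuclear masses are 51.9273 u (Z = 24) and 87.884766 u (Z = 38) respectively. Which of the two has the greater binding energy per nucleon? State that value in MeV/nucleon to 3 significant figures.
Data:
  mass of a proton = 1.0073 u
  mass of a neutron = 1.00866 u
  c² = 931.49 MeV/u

⁵²₂₄Cr; 8.78 MeV/nucleon

⁵²₂₄Cr: Σm = 24(1.0073) + 28(1.00866) = 52.41768 u; Δm = 0.49038 u; E_B = 456.78 MeV; E_B/A = 8.784 MeV
⁸⁸₃₈Sr: Σm = 38(1.0073) + 50(1.00866) = 88.71040 u; Δm = 0.825634 u; E_B = 769.07 MeV; E_B/A = 8.739 MeV
⁵²₂₄Cr has the higher binding energy per nucleon, so it is the more tightly bound nucleus.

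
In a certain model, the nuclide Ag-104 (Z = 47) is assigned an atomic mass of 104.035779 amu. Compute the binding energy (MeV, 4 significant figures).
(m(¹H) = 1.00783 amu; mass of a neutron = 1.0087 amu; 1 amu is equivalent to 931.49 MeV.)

771.4 MeV

Z = 47, so N = A − Z = 104 − 47 = 57.
Mass of separated nucleons = 47(1.00783) + 57(1.0087) = 47.36801 + 57.4959 = 104.86391 amu
The mass defect is 104.86391 − 104.035779 = 0.828131 amu.
Binding energy = Δm·c² = 0.828131 × 931.49 MeV/amu = 771.396 MeV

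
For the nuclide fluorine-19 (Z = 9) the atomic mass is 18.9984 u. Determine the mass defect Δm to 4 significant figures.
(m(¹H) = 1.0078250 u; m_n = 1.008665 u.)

0.1587 u

The nucleus contains 9 protons and 19 − 9 = 10 neutrons.
Σm = 9·m(¹H) + 10·m_n = 9.0704250 + 10.086650 = 19.1570750 u
The mass defect is 19.1570750 − 18.9984 = 0.1586750 u.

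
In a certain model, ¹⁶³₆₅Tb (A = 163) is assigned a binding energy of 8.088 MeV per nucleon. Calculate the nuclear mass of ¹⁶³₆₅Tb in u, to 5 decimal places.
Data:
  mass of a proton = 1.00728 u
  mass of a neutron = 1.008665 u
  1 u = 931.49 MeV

162.90706 u

Total binding energy = 163 × 8.088 = 1318.344 MeV
Mass defect = 1318.344 MeV / (931.49 MeV/u) = 1.4153067 u
Constituent mass = 65(1.00728) + 98(1.008665) = 164.322370 u
Nuclear mass = 164.322370 − 1.4153067 = 162.9070633 u ≈ 162.90706 u (to 5 decimal places)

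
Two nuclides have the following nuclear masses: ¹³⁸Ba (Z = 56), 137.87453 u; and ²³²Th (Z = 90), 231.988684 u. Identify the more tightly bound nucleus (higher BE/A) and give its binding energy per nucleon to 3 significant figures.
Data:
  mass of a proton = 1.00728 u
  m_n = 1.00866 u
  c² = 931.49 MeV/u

¹³⁸Ba; 8.39 MeV/nucleon

¹³⁸Ba: Σm = 56(1.00728) + 82(1.00866) = 139.11780 u; Δm = 1.24327 u; E_B = 1158.1 MeV; E_B/A = 8.392 MeV
²³²Th: Σm = 90(1.00728) + 142(1.00866) = 233.88492 u; Δm = 1.896236 u; E_B = 1766.3 MeV; E_B/A = 7.613 MeV
¹³⁸Ba has the higher binding energy per nucleon, so it is the more tightly bound nucleus.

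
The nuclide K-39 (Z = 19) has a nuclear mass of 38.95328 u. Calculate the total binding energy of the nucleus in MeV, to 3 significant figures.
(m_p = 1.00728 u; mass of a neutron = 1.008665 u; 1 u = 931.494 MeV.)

Total constituent mass: 19 × 1.00728 + 20 × 1.008665 = 39.311620 u
Mass defect Δm = 39.311620 − 38.95328 = 0.358340 u
Converting to energy: 0.358340 u × 931.494 MeV/u = 333.792 MeV

334 MeV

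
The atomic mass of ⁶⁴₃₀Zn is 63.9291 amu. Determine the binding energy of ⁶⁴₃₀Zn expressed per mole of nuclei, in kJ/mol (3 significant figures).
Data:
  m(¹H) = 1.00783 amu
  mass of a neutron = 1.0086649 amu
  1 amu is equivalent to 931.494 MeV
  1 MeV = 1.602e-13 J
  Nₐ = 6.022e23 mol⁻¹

Z = 30, so N = A − Z = 64 − 30 = 34.
Total constituent mass: 30 × 1.00783 + 34 × 1.0086649 = 64.5295066 amu
Δm = 64.5295066 − 63.9291 = 0.6004066 amu
Binding energy = Δm·c² = 0.6004066 × 931.494 MeV/amu = 559.275 MeV
Per nucleus in joules: 559.275 MeV × 1.602e-13 J/MeV = 8.9596e-11 J
Per mole: 8.9596e-11 J × 6.022e23 mol⁻¹ = 5.3955e+13 J/mol

5.40e+10 kJ/mol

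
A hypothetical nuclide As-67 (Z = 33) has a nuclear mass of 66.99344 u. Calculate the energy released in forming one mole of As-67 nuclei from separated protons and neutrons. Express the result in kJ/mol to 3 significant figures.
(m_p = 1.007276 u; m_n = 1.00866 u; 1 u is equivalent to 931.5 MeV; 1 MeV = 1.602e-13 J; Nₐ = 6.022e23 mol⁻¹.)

4.86e+10 kJ/mol

Z = 33, so N = A − Z = 67 − 33 = 34.
Mass of separated nucleons = 33(1.007276) + 34(1.00866) = 33.240108 + 34.29444 = 67.534548 u
Mass defect Δm = 67.534548 − 66.99344 = 0.541108 u
Binding energy = Δm·c² = 0.541108 × 931.5 MeV/u = 504.042 MeV
Per nucleus in joules: 504.042 MeV × 1.602e-13 J/MeV = 8.0748e-11 J
Per mole: 8.0748e-11 J × 6.022e23 mol⁻¹ = 4.8626e+13 J/mol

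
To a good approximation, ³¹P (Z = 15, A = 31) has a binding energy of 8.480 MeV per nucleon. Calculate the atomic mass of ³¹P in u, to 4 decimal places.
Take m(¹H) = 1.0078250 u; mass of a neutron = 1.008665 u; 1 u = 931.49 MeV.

Total binding energy = 31 × 8.480 = 262.880 MeV
Mass defect = 262.880 MeV / (931.49 MeV/u) = 0.282215 u
Constituent mass = 15(1.0078250) + 16(1.008665) = 31.2560150 u
Atomic mass = 31.2560150 − 0.282215 = 30.9738000 u ≈ 30.9738 u (to 4 decimal places)

30.9738 u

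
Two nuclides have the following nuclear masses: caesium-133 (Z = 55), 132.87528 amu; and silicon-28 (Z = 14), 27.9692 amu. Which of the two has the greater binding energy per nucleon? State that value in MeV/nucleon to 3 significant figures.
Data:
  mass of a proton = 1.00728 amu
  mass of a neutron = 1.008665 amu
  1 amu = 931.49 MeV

caesium-133: Σm = 55(1.00728) + 78(1.008665) = 134.076270 amu; Δm = 1.200990 amu; E_B = 1118.7 MeV; E_B/A = 8.411 MeV
silicon-28: Σm = 14(1.00728) + 14(1.008665) = 28.223230 amu; Δm = 0.254030 amu; E_B = 236.63 MeV; E_B/A = 8.451 MeV
silicon-28 has the higher binding energy per nucleon, so it is the more tightly bound nucleus.

silicon-28; 8.45 MeV/nucleon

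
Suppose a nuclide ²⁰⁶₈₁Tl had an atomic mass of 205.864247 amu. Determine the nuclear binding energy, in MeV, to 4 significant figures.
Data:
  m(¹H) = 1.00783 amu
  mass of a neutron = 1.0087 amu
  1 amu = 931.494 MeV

Z = 81, so N = A − Z = 206 − 81 = 125.
Total constituent mass: 81 × 1.00783 + 125 × 1.0087 = 207.72173 amu
The mass defect is 207.72173 − 205.864247 = 1.857483 amu.
E_B = 1.857483 × 931.494 = 1730.23 MeV

1730 MeV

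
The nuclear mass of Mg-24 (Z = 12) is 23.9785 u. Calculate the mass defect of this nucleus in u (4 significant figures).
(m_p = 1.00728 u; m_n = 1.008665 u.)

With 12 protons and 12 neutrons (A = 24):
Total constituent mass: 12 × 1.00728 + 12 × 1.008665 = 24.191340 u
Δm = 24.191340 − 23.9785 = 0.212840 u

0.2128 u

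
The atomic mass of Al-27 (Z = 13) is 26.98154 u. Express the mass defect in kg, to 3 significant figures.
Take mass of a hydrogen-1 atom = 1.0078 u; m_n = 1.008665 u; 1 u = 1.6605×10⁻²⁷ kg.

4.00e-28 kg

Z = 13, so N = A − Z = 27 − 13 = 14.
Total constituent mass: 13 × 1.0078 + 14 × 1.008665 = 27.222710 u
The mass defect is 27.222710 − 26.98154 = 0.241170 u.
In SI units: 0.241170 u × 1.6605×10⁻²⁷ kg/u = 4.0046e-28 kg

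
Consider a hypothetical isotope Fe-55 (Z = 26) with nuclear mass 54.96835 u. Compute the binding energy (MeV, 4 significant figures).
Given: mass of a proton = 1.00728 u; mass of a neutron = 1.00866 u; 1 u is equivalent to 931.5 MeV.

The nucleus contains 26 protons and 55 − 26 = 29 neutrons.
Total constituent mass: 26 × 1.00728 + 29 × 1.00866 = 55.44042 u
Δm = 55.44042 − 54.96835 = 0.47207 u
Converting to energy: 0.47207 u × 931.5 MeV/u = 439.733 MeV

439.7 MeV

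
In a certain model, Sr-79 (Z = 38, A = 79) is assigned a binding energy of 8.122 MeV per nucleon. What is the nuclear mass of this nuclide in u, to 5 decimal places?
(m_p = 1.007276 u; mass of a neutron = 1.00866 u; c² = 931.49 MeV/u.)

78.94272 u

Total binding energy = 79 × 8.122 = 641.638 MeV
Mass defect = 641.638 MeV / (931.49 MeV/u) = 0.6888297 u
Constituent mass = 38(1.007276) + 41(1.00866) = 79.631548 u
Nuclear mass = 79.631548 − 0.6888297 = 78.9427183 u ≈ 78.94272 u (to 5 decimal places)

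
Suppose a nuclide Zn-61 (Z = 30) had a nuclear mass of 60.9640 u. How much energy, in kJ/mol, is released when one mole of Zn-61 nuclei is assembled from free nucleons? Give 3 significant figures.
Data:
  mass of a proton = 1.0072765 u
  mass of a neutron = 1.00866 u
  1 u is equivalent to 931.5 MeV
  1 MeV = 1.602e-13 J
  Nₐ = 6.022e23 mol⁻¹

4.70e+10 kJ/mol

Z = 30, so N = A − Z = 61 − 30 = 31.
Σm = 30·m_p + 31·m_n = 30.2182950 + 31.26846 = 61.4867550 u
The mass defect is 61.4867550 − 60.9640 = 0.5227550 u.
Binding energy = Δm·c² = 0.5227550 × 931.5 MeV/u = 486.946 MeV
Per nucleus in joules: 486.946 MeV × 1.602e-13 J/MeV = 7.8009e-11 J
Per mole: 7.8009e-11 J × 6.022e23 mol⁻¹ = 4.6977e+13 J/mol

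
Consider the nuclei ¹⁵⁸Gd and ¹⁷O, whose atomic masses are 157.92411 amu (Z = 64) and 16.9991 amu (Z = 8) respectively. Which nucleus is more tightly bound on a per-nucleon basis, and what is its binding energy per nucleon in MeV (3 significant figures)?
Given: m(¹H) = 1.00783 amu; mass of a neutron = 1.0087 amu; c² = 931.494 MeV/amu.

¹⁵⁸Gd: Σm = 64(1.00783) + 94(1.0087) = 159.31892 amu; Δm = 1.39481 amu; E_B = 1299.3 MeV; E_B/A = 8.223 MeV
¹⁷O: Σm = 8(1.00783) + 9(1.0087) = 17.14094 amu; Δm = 0.14184 amu; E_B = 132.12 MeV; E_B/A = 7.772 MeV
¹⁵⁸Gd has the higher binding energy per nucleon, so it is the more tightly bound nucleus.

¹⁵⁸Gd; 8.22 MeV/nucleon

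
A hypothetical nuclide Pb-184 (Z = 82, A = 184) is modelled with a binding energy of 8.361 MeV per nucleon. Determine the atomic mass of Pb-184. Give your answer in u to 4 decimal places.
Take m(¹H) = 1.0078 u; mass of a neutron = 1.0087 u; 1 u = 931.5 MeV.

Total binding energy = 184 × 8.361 = 1538.424 MeV
Mass defect = 1538.424 MeV / (931.5 MeV/u) = 1.651556 u
Constituent mass = 82(1.0078) + 102(1.0087) = 185.5270 u
Atomic mass = 185.5270 − 1.651556 = 183.875444 u ≈ 183.8754 u (to 4 decimal places)

183.8754 u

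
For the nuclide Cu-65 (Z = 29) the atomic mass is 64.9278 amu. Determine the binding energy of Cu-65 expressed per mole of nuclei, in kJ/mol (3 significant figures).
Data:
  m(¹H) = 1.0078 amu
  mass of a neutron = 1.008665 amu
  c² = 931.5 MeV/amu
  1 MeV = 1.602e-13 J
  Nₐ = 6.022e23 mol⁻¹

Total constituent mass: 29 × 1.0078 + 36 × 1.008665 = 65.538140 amu
Δm = 65.538140 − 64.9278 = 0.610340 amu
Binding energy = Δm·c² = 0.610340 × 931.5 MeV/amu = 568.532 MeV
Per nucleus in joules: 568.532 MeV × 1.602e-13 J/MeV = 9.1079e-11 J
Per mole: 9.1079e-11 J × 6.022e23 mol⁻¹ = 5.4848e+13 J/mol

5.48e+10 kJ/mol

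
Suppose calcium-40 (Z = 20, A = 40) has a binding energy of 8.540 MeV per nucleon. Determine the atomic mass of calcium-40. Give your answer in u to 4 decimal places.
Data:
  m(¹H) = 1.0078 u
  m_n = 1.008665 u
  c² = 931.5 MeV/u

Total binding energy = 40 × 8.540 = 341.600 MeV
Mass defect = 341.600 MeV / (931.5 MeV/u) = 0.366720 u
Constituent mass = 20(1.0078) + 20(1.008665) = 40.329300 u
Atomic mass = 40.329300 − 0.366720 = 39.962580 u ≈ 39.9626 u (to 4 decimal places)

39.9626 u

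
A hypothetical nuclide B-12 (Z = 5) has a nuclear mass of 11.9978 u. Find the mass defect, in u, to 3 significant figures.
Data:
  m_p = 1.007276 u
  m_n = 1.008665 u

With 5 protons and 7 neutrons (A = 12):
Σm = 5·m_p + 7·m_n = 5.036380 + 7.060655 = 12.097035 u
Mass defect Δm = 12.097035 − 11.9978 = 0.099235 u

0.0992 u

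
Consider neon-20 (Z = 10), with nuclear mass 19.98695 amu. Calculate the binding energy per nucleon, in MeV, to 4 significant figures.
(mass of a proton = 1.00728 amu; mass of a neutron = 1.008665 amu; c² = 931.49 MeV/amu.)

Σm = 10·m_p + 10·m_n = 10.07280 + 10.086650 = 20.159450 amu
Δm = 20.159450 − 19.98695 = 0.172500 amu
E_B = 0.172500 × 931.49 = 160.682 MeV
BE/A = 160.682 MeV / 20 = 8.034 MeV/nucleon

8.034 MeV/nucleon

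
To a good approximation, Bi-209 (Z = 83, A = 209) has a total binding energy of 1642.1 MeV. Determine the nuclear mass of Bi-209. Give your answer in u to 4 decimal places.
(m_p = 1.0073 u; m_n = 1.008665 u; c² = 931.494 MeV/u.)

Mass defect = 1642.1 MeV / (931.494 MeV/u) = 1.762867 u
Constituent mass = 83(1.0073) + 126(1.008665) = 210.697690 u
Nuclear mass = 210.697690 − 1.762867 = 208.934823 u ≈ 208.9348 u (to 4 decimal places)

208.9348 u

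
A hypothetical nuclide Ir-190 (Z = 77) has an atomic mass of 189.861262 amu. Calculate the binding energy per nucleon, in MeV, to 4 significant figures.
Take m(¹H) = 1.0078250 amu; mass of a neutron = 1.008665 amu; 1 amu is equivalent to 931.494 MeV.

Σm = 77·m(¹H) + 113·m_n = 77.6025250 + 113.979145 = 191.5816700 amu
Mass defect Δm = 191.5816700 − 189.861262 = 1.7204080 amu
E_B = 1.7204080 × 931.494 = 1602.55 MeV
Per nucleon: 1602.55 / 190 = 8.434 MeV

8.434 MeV/nucleon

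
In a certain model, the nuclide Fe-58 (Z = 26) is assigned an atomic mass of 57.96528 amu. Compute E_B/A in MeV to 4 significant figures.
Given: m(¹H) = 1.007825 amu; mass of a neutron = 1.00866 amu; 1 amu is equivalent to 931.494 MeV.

With 26 protons and 32 neutrons (A = 58):
Total constituent mass: 26 × 1.007825 + 32 × 1.00866 = 58.480570 amu
Mass defect Δm = 58.480570 − 57.96528 = 0.515290 amu
E_B = 0.515290 × 931.494 = 479.990 MeV
BE/A = 479.990 MeV / 58 = 8.276 MeV/nucleon

8.276 MeV/nucleon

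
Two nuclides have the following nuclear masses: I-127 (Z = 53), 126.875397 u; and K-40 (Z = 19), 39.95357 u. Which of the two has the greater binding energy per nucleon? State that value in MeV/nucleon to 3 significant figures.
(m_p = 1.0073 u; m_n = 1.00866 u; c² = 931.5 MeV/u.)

K-40; 8.55 MeV/nucleon

I-127: Σm = 53(1.0073) + 74(1.00866) = 128.02774 u; Δm = 1.152343 u; E_B = 1073.4 MeV; E_B/A = 8.452 MeV
K-40: Σm = 19(1.0073) + 21(1.00866) = 40.32056 u; Δm = 0.36699 u; E_B = 341.85 MeV; E_B/A = 8.546 MeV
K-40 has the higher binding energy per nucleon, so it is the more tightly bound nucleus.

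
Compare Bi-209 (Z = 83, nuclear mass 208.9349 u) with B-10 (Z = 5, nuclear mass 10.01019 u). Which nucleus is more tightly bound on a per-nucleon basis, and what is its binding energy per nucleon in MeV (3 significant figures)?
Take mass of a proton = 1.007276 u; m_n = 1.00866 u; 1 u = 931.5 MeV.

Bi-209; 7.84 MeV/nucleon

Bi-209: Σm = 83(1.007276) + 126(1.00866) = 210.695068 u; Δm = 1.760168 u; E_B = 1639.596 MeV; E_B/A = 7.84496 MeV
B-10: Σm = 5(1.007276) + 5(1.00866) = 10.079680 u; Δm = 0.069490 u; E_B = 64.730 MeV; E_B/A = 6.473 MeV
Bi-209 has the higher binding energy per nucleon, so it is the more tightly bound nucleus.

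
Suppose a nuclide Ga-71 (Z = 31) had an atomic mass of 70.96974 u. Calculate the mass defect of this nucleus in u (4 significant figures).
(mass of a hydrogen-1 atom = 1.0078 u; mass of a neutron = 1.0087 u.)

0.6201 u

The nucleus contains 31 protons and 71 − 31 = 40 neutrons.
Total constituent mass: 31 × 1.0078 + 40 × 1.0087 = 71.5898 u
The mass defect is 71.5898 − 70.96974 = 0.62006 u.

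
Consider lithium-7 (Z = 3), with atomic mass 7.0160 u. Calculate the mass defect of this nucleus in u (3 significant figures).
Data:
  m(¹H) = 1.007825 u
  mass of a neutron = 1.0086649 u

0.0421 u

The nucleus contains 3 protons and 7 − 3 = 4 neutrons.
Σm = 3·m(¹H) + 4·m_n = 3.023475 + 4.0346596 = 7.0581346 u
Δm = 7.0581346 − 7.0160 = 0.0421346 u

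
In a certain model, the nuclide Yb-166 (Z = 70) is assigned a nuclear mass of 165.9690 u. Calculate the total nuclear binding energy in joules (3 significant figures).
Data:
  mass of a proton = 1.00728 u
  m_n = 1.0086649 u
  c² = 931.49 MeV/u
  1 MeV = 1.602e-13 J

With 70 protons and 96 neutrons (A = 166):
Σm = 70·m_p + 96·m_n = 70.50960 + 96.8318304 = 167.3414304 u
The mass defect is 167.3414304 − 165.9690 = 1.3724304 u.
Converting to energy: 1.3724304 u × 931.49 MeV/u = 1278.41 MeV
In joules: 1278.41 MeV × 1.602e-13 J/MeV = 2.0480e-10 J

2.05e-10 J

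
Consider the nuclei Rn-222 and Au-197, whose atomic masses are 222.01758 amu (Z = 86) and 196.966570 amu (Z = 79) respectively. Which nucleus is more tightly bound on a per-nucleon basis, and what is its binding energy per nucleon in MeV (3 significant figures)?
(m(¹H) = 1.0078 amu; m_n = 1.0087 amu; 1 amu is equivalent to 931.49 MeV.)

Au-197; 7.93 MeV/nucleon

Rn-222: Σm = 86(1.0078) + 136(1.0087) = 223.8540 amu; Δm = 1.83642 amu; E_B = 1710.6 MeV; E_B/A = 7.705 MeV
Au-197: Σm = 79(1.0078) + 118(1.0087) = 198.6428 amu; Δm = 1.676230 amu; E_B = 1561.4 MeV; E_B/A = 7.926 MeV
Au-197 has the higher binding energy per nucleon, so it is the more tightly bound nucleus.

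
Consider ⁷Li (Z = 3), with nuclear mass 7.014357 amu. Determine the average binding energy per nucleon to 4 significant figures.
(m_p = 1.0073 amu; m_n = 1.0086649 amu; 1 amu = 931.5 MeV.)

5.616 MeV/nucleon

The nucleus contains 3 protons and 7 − 3 = 4 neutrons.
Σm = 3·m_p + 4·m_n = 3.0219 + 4.0346596 = 7.0565596 amu
The mass defect is 7.0565596 − 7.014357 = 0.0422026 amu.
E_B = 0.0422026 × 931.5 = 39.3117 MeV
Dividing by A = 7 gives 5.616 MeV per nucleon.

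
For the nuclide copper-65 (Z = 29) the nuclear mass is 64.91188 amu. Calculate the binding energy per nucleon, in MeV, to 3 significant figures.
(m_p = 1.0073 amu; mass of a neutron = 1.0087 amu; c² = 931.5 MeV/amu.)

8.79 MeV/nucleon

Z = 29, so N = A − Z = 65 − 29 = 36.
Total constituent mass: 29 × 1.0073 + 36 × 1.0087 = 65.5249 amu
The mass defect is 65.5249 − 64.91188 = 0.61302 amu.
E_B = 0.61302 × 931.5 = 571.028 MeV
BE/A = 571.028 MeV / 65 = 8.785 MeV/nucleon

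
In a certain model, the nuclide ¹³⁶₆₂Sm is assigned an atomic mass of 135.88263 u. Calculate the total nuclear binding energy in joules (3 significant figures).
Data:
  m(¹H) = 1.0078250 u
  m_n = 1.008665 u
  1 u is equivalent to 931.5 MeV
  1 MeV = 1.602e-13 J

1.86e-10 J

The nucleus contains 62 protons and 136 − 62 = 74 neutrons.
Total constituent mass: 62 × 1.0078250 + 74 × 1.008665 = 137.1263600 u
Δm = 137.1263600 − 135.88263 = 1.2437300 u
Binding energy = Δm·c² = 1.2437300 × 931.5 MeV/u = 1158.53 MeV
In joules: 1158.53 MeV × 1.602e-13 J/MeV = 1.8560e-10 J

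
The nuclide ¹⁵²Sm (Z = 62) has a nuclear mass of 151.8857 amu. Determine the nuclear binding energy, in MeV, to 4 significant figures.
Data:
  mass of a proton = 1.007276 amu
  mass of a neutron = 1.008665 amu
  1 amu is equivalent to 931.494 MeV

With 62 protons and 90 neutrons (A = 152):
Σm = 62·m_p + 90·m_n = 62.451112 + 90.779850 = 153.230962 amu
Δm = 153.230962 − 151.8857 = 1.345262 amu
Binding energy = Δm·c² = 1.345262 × 931.494 MeV/amu = 1253.10 MeV

1253 MeV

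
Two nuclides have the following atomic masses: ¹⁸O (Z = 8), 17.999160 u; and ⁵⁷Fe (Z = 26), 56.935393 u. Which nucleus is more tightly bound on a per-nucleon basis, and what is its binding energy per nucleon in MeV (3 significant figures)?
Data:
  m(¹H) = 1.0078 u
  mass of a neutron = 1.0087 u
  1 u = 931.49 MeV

⁵⁷Fe; 8.78 MeV/nucleon

¹⁸O: Σm = 8(1.0078) + 10(1.0087) = 18.1494 u; Δm = 0.150240 u; E_B = 139.947 MeV; E_B/A = 7.7748 MeV
⁵⁷Fe: Σm = 26(1.0078) + 31(1.0087) = 57.4725 u; Δm = 0.537107 u; E_B = 500.31 MeV; E_B/A = 8.777 MeV
⁵⁷Fe has the higher binding energy per nucleon, so it is the more tightly bound nucleus.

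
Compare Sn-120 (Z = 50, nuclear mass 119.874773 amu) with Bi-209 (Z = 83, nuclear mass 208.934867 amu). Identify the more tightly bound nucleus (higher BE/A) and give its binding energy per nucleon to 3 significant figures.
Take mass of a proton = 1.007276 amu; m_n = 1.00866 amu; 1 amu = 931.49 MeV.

Sn-120; 8.50 MeV/nucleon

Sn-120: Σm = 50(1.007276) + 70(1.00866) = 120.970000 amu; Δm = 1.095227 amu; E_B = 1020.2 MeV; E_B/A = 8.502 MeV
Bi-209: Σm = 83(1.007276) + 126(1.00866) = 210.695068 amu; Δm = 1.760201 amu; E_B = 1639.6 MeV; E_B/A = 7.845 MeV
Sn-120 has the higher binding energy per nucleon, so it is the more tightly bound nucleus.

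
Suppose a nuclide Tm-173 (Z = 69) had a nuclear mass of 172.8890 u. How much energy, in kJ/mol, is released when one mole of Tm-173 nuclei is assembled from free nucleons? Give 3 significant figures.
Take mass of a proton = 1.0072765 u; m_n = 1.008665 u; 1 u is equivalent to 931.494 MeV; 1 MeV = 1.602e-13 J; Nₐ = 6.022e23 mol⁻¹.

1.36e+11 kJ/mol

Mass of separated nucleons = 69(1.0072765) + 104(1.008665) = 69.5020785 + 104.901160 = 174.4032385 u
Mass defect Δm = 174.4032385 − 172.8890 = 1.5142385 u
Binding energy = Δm·c² = 1.5142385 × 931.494 MeV/u = 1410.50 MeV
Per nucleus in joules: 1410.50 MeV × 1.602e-13 J/MeV = 2.2596e-10 J
Per mole: 2.2596e-10 J × 6.022e23 mol⁻¹ = 1.3607e+14 J/mol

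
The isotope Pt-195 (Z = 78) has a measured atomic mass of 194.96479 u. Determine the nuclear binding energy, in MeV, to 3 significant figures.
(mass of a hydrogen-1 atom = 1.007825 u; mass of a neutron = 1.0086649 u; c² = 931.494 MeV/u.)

The nucleus contains 78 protons and 195 − 78 = 117 neutrons.
Σm = 78·m(¹H) + 117·m_n = 78.610350 + 118.0137933 = 196.6241433 u
Mass defect Δm = 196.6241433 − 194.96479 = 1.6593533 u
E_B = 1.6593533 × 931.494 = 1545.68 MeV

1550 MeV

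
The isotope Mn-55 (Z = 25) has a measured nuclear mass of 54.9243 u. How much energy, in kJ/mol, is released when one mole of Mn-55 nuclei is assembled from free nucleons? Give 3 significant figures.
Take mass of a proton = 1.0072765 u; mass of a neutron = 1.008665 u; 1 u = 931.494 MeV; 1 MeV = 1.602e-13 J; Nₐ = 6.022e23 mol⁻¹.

4.65e+10 kJ/mol

The nucleus contains 25 protons and 55 − 25 = 30 neutrons.
Mass of separated nucleons = 25(1.0072765) + 30(1.008665) = 25.1819125 + 30.259950 = 55.4418625 u
Mass defect Δm = 55.4418625 − 54.9243 = 0.5175625 u
E_B = 0.5175625 × 931.494 = 482.106 MeV
Per nucleus in joules: 482.106 MeV × 1.602e-13 J/MeV = 7.7233e-11 J
Per mole: 7.7233e-11 J × 6.022e23 mol⁻¹ = 4.6510e+13 J/mol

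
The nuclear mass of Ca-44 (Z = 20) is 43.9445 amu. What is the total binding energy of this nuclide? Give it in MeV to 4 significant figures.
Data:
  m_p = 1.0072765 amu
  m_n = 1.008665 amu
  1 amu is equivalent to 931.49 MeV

With 20 protons and 24 neutrons (A = 44):
Σm = 20·m_p + 24·m_n = 20.1455300 + 24.207960 = 44.3534900 amu
Mass defect Δm = 44.3534900 − 43.9445 = 0.4089900 amu
E_B = 0.4089900 × 931.49 = 380.970 MeV

381.0 MeV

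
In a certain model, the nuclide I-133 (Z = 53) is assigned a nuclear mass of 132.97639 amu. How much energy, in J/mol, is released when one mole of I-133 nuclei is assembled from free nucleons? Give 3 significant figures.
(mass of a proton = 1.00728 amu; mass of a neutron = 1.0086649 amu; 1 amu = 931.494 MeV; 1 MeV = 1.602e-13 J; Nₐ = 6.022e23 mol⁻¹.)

Mass of separated nucleons = 53(1.00728) + 80(1.0086649) = 53.38584 + 80.6931920 = 134.0790320 amu
Δm = 134.0790320 − 132.97639 = 1.1026420 amu
Converting to energy: 1.1026420 amu × 931.494 MeV/amu = 1027.10 MeV
Per nucleus in joules: 1027.10 MeV × 1.602e-13 J/MeV = 1.6454e-10 J
Per mole: 1.6454e-10 J × 6.022e23 mol⁻¹ = 9.9086e+13 J/mol

9.91e+13 J/mol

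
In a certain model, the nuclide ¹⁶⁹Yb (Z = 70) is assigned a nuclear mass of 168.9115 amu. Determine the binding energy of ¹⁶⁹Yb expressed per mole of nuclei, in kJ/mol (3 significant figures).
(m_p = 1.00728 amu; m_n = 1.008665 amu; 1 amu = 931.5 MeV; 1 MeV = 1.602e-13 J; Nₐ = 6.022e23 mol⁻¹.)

The nucleus contains 70 protons and 169 − 70 = 99 neutrons.
Σm = 70·m_p + 99·m_n = 70.50960 + 99.857835 = 170.367435 amu
The mass defect is 170.367435 − 168.9115 = 1.455935 amu.
E_B = 1.455935 × 931.5 = 1356.20 MeV
Per nucleus in joules: 1356.20 MeV × 1.602e-13 J/MeV = 2.1726e-10 J
Per mole: 2.1726e-10 J × 6.022e23 mol⁻¹ = 1.3083e+14 J/mol

1.31e+11 kJ/mol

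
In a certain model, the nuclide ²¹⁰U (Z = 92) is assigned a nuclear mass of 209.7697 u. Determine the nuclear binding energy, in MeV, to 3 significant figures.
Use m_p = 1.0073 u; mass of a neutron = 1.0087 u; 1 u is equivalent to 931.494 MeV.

The nucleus contains 92 protons and 210 − 92 = 118 neutrons.
Σm = 92·m_p + 118·m_n = 92.6716 + 119.0266 = 211.6982 u
Mass defect Δm = 211.6982 − 209.7697 = 1.9285 u
E_B = 1.9285 × 931.494 = 1796.39 MeV

1800 MeV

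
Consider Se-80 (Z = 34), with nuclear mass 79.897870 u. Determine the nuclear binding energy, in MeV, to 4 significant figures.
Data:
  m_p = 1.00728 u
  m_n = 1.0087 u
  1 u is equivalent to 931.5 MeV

698.5 MeV

The nucleus contains 34 protons and 80 − 34 = 46 neutrons.
Mass of separated nucleons = 34(1.00728) + 46(1.0087) = 34.24752 + 46.4002 = 80.64772 u
Mass defect Δm = 80.64772 − 79.897870 = 0.749850 u
Binding energy = Δm·c² = 0.749850 × 931.5 MeV/u = 698.485 MeV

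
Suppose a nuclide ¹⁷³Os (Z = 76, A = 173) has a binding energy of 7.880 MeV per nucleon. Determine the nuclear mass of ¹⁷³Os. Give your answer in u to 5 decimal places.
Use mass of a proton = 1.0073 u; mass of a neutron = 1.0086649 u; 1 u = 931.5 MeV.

172.93181 u

Total binding energy = 173 × 7.880 = 1363.240 MeV
Mass defect = 1363.240 MeV / (931.5 MeV/u) = 1.4634890 u
Constituent mass = 76(1.0073) + 97(1.0086649) = 174.3952953 u
Nuclear mass = 174.3952953 − 1.4634890 = 172.9318063 u ≈ 172.93181 u (to 5 decimal places)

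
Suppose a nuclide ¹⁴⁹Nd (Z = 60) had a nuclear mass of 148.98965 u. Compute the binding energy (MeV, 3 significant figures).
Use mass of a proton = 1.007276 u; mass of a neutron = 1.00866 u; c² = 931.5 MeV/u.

With 60 protons and 89 neutrons (A = 149):
Σm = 60·m_p + 89·m_n = 60.436560 + 89.77074 = 150.207300 u
The mass defect is 150.207300 − 148.98965 = 1.217650 u.
E_B = 1.217650 × 931.5 = 1134.24 MeV

1130 MeV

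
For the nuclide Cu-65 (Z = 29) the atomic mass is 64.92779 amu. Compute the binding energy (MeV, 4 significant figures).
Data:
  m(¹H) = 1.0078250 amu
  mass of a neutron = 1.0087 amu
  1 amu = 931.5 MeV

570.4 MeV

With 29 protons and 36 neutrons (A = 65):
Mass of separated nucleons = 29(1.0078250) + 36(1.0087) = 29.2269250 + 36.3132 = 65.5401250 amu
Δm = 65.5401250 − 64.92779 = 0.6123350 amu
Binding energy = Δm·c² = 0.6123350 × 931.5 MeV/amu = 570.390 MeV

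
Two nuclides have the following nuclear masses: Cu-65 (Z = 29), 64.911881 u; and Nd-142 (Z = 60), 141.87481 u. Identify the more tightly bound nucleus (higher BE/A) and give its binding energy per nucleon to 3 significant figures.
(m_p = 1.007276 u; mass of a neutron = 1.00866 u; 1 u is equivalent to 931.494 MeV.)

Cu-65: Σm = 29(1.007276) + 36(1.00866) = 65.522764 u; Δm = 0.610883 u; E_B = 569.03 MeV; E_B/A = 8.754 MeV
Nd-142: Σm = 60(1.007276) + 82(1.00866) = 143.146680 u; Δm = 1.271870 u; E_B = 1184.7 MeV; E_B/A = 8.343 MeV
Cu-65 has the higher binding energy per nucleon, so it is the more tightly bound nucleus.

Cu-65; 8.75 MeV/nucleon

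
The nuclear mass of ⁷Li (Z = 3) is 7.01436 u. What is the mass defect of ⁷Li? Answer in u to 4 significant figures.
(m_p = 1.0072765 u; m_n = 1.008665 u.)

0.04213 u

Z = 3, so N = A − Z = 7 − 3 = 4.
Σm = 3·m_p + 4·m_n = 3.0218295 + 4.034660 = 7.0564895 u
Δm = 7.0564895 − 7.01436 = 0.0421295 u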